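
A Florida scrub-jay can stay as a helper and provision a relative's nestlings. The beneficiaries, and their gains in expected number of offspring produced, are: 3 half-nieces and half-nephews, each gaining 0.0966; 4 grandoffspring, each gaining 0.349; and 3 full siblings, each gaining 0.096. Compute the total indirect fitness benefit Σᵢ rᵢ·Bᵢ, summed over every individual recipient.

0.529225

r to a half-niece or half-nephew = 1/8 (half-aunt/uncle↔niece/nephew: one path of length 3: r = (1/2)^3 = 1/8).
r to a grandoffspring = 1/4 (two parent–offspring links: r = (1/2)^2 = 1/4).
r to a full sibling = 0.5 (full sibs share both parents — two paths of length 2: r = 2·(1/2)^2 = 1/2).
Summing one r·B term per recipient: 3·0.125·0.0966 + 4·0.25·0.349 + 3·0.5·0.096 = 0.529225.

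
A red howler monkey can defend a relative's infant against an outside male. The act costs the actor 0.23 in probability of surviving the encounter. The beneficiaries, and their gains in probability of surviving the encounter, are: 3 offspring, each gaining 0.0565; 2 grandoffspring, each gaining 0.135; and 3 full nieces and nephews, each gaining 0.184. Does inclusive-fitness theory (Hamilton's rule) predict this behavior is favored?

Yes

Hamilton's rule: the trait is favored when the sum of r·B over every recipient exceeds the actor's cost C.
r to an offspring = 0.5 (one parent–offspring link: r = (1/2)^1 = 1/2).
r to a grandoffspring = 1/4 (two parent–offspring links: r = (1/2)^2 = 1/4).
r to a full niece or nephew = 0.25 (full aunt/uncle↔niece/nephew: two paths of length 3 through the shared grandparent pair: r = 2·(1/2)^3 = 1/4).
Summing one r·B term per recipient: 3·0.5·0.0565 + 2·0.25·0.135 + 3·0.25·0.184 = 0.29025.
0.29025 > 0.23: the indirect benefit exceeds the cost.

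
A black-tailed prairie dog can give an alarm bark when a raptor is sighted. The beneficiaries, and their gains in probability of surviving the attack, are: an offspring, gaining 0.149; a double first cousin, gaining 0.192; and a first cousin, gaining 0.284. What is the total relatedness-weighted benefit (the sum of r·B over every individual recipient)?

0.158

r to an offspring = 1/2 (one parent–offspring link: r = (1/2)^1 = 1/2).
r to a double first cousin = 1/4 (double first cousins share both grandparent pairs — four paths of length 4: r = 4·(1/2)^4 = 1/4).
r to a first cousin = 0.125 (first cousins share one grandparent pair — two paths of length 4: r = 2·(1/2)^4 = 1/8).
Summing one r·B term per recipient: 1·0.5·0.149 + 1·0.25·0.192 + 1·0.125·0.284 = 0.158.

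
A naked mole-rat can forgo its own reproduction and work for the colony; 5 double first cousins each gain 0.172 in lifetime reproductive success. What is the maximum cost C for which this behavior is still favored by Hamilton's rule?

0.215

r to a double first cousin = 0.25 (double first cousins share both grandparent pairs — four paths of length 4: r = 4·(1/2)^4 = 1/4).
Hamilton's rule: n·r·B > C, so the trait is favored while C < n·r·B = 5·0.25·0.172 = 0.215.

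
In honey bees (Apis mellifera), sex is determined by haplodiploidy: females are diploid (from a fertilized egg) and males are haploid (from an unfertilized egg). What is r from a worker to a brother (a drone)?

Her haploid brother carries none of their father's genes and a random half of their mother's genome; that half matches the maternal half of her own genome with probability 1/2: r = 1/2 · 1/2 = 1/4.

0.25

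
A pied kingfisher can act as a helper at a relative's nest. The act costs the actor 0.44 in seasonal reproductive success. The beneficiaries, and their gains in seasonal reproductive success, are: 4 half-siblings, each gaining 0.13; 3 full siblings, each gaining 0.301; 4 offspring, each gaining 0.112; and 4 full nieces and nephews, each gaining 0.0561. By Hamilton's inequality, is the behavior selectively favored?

Hamilton's rule: the trait is favored when the sum of r·B over every recipient exceeds the actor's cost C.
r to a half-sibling = 0.25 (half-sibs share one parent — one path of length 2: r = (1/2)^2 = 1/4).
r to a full sibling = 0.5 (full sibs share both parents — two paths of length 2: r = 2·(1/2)^2 = 1/2).
r to an offspring = 1/2 (one parent–offspring link: r = (1/2)^1 = 1/2).
r to a full niece or nephew = 0.25 (full aunt/uncle↔niece/nephew: two paths of length 3 through the shared grandparent pair: r = 2·(1/2)^3 = 1/4).
Summing one r·B term per recipient: 4·0.25·0.13 + 3·0.5·0.301 + 4·0.5·0.112 + 4·0.25·0.0561 = 0.8616.
0.8616 > 0.44: the indirect benefit exceeds the cost.

Yes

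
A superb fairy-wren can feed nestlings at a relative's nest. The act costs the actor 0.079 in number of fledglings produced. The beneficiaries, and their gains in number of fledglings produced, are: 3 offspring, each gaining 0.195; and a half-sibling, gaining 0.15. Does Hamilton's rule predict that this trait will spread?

Yes

Hamilton's rule: the trait is favored when the sum of r·B over every recipient exceeds the actor's cost C.
r to an offspring = 0.5 (one parent–offspring link: r = (1/2)^1 = 1/2).
r to a half-sibling = 1/4 (half-sibs share one parent — one path of length 2: r = (1/2)^2 = 1/4).
Summing one r·B term per recipient: 3·0.5·0.195 + 1·0.25·0.15 = 0.33.
0.33 > 0.079: the indirect benefit exceeds the cost.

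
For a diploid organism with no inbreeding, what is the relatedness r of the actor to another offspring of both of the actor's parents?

Each parent–offspring link contributes a factor of 1/2, and independent paths through distinct common ancestors add.
Full sibs share both parents — two paths of length 2: r = 2·(1/2)^2 = 1/2.

0.5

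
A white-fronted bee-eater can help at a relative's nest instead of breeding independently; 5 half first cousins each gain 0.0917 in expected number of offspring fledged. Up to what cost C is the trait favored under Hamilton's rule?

r to a half first cousin = 1/16 (half first cousins share one grandparent — one path of length 4: r = (1/2)^4 = 1/16).
Hamilton's rule: n·r·B > C, so the trait is favored while C < n·r·B = 5·0.0625·0.0917 = 0.02865625.

0.02865625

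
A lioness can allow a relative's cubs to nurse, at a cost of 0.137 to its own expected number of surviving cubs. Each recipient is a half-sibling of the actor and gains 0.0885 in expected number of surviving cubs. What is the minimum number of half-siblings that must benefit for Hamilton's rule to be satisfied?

r to a half-sibling = 0.25 (half-sibs share one parent — one path of length 2: r = (1/2)^2 = 1/4).
Hamilton's rule: n·r·B > C  ⇒  n > C/(r·B) = 0.137/(0.25·0.0885) = 6.192.
The smallest integer exceeding 6.192 is 7.

7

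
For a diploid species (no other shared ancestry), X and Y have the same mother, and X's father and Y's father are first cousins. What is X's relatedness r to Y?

0.28125

Wright's path rule: contributions from independent ancestry routes add.
X and Y are related in two ways: half-sibs through their shared mother (r = 1/4) and second cousins through their fathers (r = 1/32).
r = 1/4 + 1/32 = 0.28125.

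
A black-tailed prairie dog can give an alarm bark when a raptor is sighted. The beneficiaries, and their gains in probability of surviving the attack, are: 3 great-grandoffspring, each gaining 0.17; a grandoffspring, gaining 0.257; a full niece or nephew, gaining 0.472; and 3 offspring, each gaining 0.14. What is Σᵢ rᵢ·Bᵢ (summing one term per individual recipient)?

0.456

r to a great-grandoffspring = 1/8 (three parent–offspring links: r = (1/2)^3 = 1/8).
r to a grandoffspring = 0.25 (two parent–offspring links: r = (1/2)^2 = 1/4).
r to a full niece or nephew = 0.25 (full aunt/uncle↔niece/nephew: two paths of length 3 through the shared grandparent pair: r = 2·(1/2)^3 = 1/4).
r to an offspring = 1/2 (one parent–offspring link: r = (1/2)^1 = 1/2).
Summing one r·B term per recipient: 3·0.125·0.17 + 1·0.25·0.257 + 1·0.25·0.472 + 3·0.5·0.14 = 0.456.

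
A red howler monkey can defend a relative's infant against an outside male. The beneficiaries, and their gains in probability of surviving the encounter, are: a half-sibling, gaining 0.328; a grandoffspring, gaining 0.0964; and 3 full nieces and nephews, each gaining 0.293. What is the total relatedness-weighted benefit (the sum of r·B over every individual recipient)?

0.32585

r to a half-sibling = 0.25 (half-sibs share one parent — one path of length 2: r = (1/2)^2 = 1/4).
r to a grandoffspring = 1/4 (two parent–offspring links: r = (1/2)^2 = 1/4).
r to a full niece or nephew = 0.25 (full aunt/uncle↔niece/nephew: two paths of length 3 through the shared grandparent pair: r = 2·(1/2)^3 = 1/4).
Summing one r·B term per recipient: 1·0.25·0.328 + 1·0.25·0.0964 + 3·0.25·0.293 = 0.32585.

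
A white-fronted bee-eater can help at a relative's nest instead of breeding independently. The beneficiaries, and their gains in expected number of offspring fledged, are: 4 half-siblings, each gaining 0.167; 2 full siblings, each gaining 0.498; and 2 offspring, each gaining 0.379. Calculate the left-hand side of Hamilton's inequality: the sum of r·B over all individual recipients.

1.044

r to a half-sibling = 0.25 (half-sibs share one parent — one path of length 2: r = (1/2)^2 = 1/4).
r to a full sibling = 0.5 (full sibs share both parents — two paths of length 2: r = 2·(1/2)^2 = 1/2).
r to an offspring = 0.5 (one parent–offspring link: r = (1/2)^1 = 1/2).
Summing one r·B term per recipient: 4·0.25·0.167 + 2·0.5·0.498 + 2·0.5·0.379 = 1.044.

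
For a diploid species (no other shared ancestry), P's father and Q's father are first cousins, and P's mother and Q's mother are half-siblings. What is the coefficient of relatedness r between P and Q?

0.09375

With two independent routes of shared ancestry, r is the sum of the two contributions.
P and Q are related in two ways: second cousins through their fathers (r = 1/32) and half first cousins through their mothers (r = 1/16).
r = 1/32 + 1/16 = 3/32 = 0.09375.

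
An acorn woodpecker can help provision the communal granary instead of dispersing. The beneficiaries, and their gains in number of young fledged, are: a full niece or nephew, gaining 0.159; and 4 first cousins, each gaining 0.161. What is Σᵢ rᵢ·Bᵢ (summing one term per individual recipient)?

r to a full niece or nephew = 0.25 (full aunt/uncle↔niece/nephew: two paths of length 3 through the shared grandparent pair: r = 2·(1/2)^3 = 1/4).
r to a first cousin = 0.125 (first cousins share one grandparent pair — two paths of length 4: r = 2·(1/2)^4 = 1/8).
Summing one r·B term per recipient: 1·0.25·0.159 + 4·0.125·0.161 = 0.12025.

0.12025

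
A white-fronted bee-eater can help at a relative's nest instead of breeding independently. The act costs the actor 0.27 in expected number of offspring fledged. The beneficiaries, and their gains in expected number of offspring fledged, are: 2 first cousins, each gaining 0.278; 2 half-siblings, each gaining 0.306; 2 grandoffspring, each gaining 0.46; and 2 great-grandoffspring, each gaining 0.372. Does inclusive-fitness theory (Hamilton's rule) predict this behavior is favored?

Hamilton's rule: the trait is favored when the sum of r·B over every recipient exceeds the actor's cost C.
r to a first cousin = 0.125 (first cousins share one grandparent pair — two paths of length 4: r = 2·(1/2)^4 = 1/8).
r to a half-sibling = 0.25 (half-sibs share one parent — one path of length 2: r = (1/2)^2 = 1/4).
r to a grandoffspring = 0.25 (two parent–offspring links: r = (1/2)^2 = 1/4).
r to a great-grandoffspring = 1/8 (three parent–offspring links: r = (1/2)^3 = 1/8).
Summing one r·B term per recipient: 2·0.125·0.278 + 2·0.25·0.306 + 2·0.25·0.46 + 2·0.125·0.372 = 0.5455.
0.5455 > 0.27: the indirect benefit exceeds the cost.

Yes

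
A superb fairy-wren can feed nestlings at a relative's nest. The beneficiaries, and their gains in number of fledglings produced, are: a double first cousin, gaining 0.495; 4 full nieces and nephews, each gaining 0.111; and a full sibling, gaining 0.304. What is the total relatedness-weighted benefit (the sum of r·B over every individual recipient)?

r to a double first cousin = 1/4 (double first cousins share both grandparent pairs — four paths of length 4: r = 4·(1/2)^4 = 1/4).
r to a full niece or nephew = 1/4 (full aunt/uncle↔niece/nephew: two paths of length 3 through the shared grandparent pair: r = 2·(1/2)^3 = 1/4).
r to a full sibling = 1/2 (full sibs share both parents — two paths of length 2: r = 2·(1/2)^2 = 1/2).
Summing one r·B term per recipient: 1·0.25·0.495 + 4·0.25·0.111 + 1·0.5·0.304 = 0.38675.

0.38675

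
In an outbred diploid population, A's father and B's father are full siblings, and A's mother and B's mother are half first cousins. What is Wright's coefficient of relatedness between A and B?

With two independent routes of shared ancestry, r is the sum of the two contributions.
A and B are related in two ways: first cousins through their fathers (r = 1/8) and half second cousins through their mothers (r = 1/64).
r = 1/8 + 1/64 = 0.140625.

0.140625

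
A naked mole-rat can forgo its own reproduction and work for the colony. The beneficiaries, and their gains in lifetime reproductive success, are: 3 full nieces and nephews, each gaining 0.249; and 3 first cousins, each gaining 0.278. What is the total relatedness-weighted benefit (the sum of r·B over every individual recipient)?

0.291

r to a full niece or nephew = 1/4 (full aunt/uncle↔niece/nephew: two paths of length 3 through the shared grandparent pair: r = 2·(1/2)^3 = 1/4).
r to a first cousin = 1/8 (first cousins share one grandparent pair — two paths of length 4: r = 2·(1/2)^4 = 1/8).
Summing one r·B term per recipient: 3·0.25·0.249 + 3·0.125·0.278 = 0.291.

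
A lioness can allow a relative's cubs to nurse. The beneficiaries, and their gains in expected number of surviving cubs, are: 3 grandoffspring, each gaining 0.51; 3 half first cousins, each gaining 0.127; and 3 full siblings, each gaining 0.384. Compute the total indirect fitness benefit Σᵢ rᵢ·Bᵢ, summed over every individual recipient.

0.9823125

r to a grandoffspring = 1/4 (two parent–offspring links: r = (1/2)^2 = 1/4).
r to a half first cousin = 1/16 (half first cousins share one grandparent — one path of length 4: r = (1/2)^4 = 1/16).
r to a full sibling = 1/2 (full sibs share both parents — two paths of length 2: r = 2·(1/2)^2 = 1/2).
Summing one r·B term per recipient: 3·0.25·0.51 + 3·0.0625·0.127 + 3·0.5·0.384 = 0.9823125.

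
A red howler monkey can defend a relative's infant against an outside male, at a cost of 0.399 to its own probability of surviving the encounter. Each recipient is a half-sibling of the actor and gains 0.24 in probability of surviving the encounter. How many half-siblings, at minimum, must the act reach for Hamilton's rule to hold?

7

r to a half-sibling = 1/4 (half-sibs share one parent — one path of length 2: r = (1/2)^2 = 1/4).
Hamilton's rule: n·r·B > C  ⇒  n > C/(r·B) = 0.399/(0.25·0.24) = 6.65.
The smallest integer exceeding 6.65 is 7.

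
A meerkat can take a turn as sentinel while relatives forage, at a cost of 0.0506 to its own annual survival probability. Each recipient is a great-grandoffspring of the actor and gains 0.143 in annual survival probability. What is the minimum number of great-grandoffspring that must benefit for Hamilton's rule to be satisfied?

3

r to a great-grandoffspring = 1/8 (three parent–offspring links: r = (1/2)^3 = 1/8).
Hamilton's rule: n·r·B > C  ⇒  n > C/(r·B) = 0.0506/(0.125·0.143) = 2.831.
The smallest integer exceeding 2.831 is 3.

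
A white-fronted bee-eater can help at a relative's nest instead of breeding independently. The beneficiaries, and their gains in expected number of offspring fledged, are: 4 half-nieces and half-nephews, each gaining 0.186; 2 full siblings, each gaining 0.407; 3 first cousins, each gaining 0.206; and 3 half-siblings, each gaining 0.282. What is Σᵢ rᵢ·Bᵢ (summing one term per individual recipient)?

r to a half-niece or half-nephew = 1/8 (half-aunt/uncle↔niece/nephew: one path of length 3: r = (1/2)^3 = 1/8).
r to a full sibling = 1/2 (full sibs share both parents — two paths of length 2: r = 2·(1/2)^2 = 1/2).
r to a first cousin = 1/8 (first cousins share one grandparent pair — two paths of length 4: r = 2·(1/2)^4 = 1/8).
r to a half-sibling = 1/4 (half-sibs share one parent — one path of length 2: r = (1/2)^2 = 1/4).
Summing one r·B term per recipient: 4·0.125·0.186 + 2·0.5·0.407 + 3·0.125·0.206 + 3·0.25·0.282 = 0.78875.

0.78875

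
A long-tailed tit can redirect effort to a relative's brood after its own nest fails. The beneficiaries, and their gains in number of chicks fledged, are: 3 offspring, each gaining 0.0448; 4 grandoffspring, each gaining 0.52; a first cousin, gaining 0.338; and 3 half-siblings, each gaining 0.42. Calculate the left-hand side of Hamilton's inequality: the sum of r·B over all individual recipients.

r to an offspring = 0.5 (one parent–offspring link: r = (1/2)^1 = 1/2).
r to a grandoffspring = 1/4 (two parent–offspring links: r = (1/2)^2 = 1/4).
r to a first cousin = 0.125 (first cousins share one grandparent pair — two paths of length 4: r = 2·(1/2)^4 = 1/8).
r to a half-sibling = 1/4 (half-sibs share one parent — one path of length 2: r = (1/2)^2 = 1/4).
Summing one r·B term per recipient: 3·0.5·0.0448 + 4·0.25·0.52 + 1·0.125·0.338 + 3·0.25·0.42 = 0.94445.

0.94445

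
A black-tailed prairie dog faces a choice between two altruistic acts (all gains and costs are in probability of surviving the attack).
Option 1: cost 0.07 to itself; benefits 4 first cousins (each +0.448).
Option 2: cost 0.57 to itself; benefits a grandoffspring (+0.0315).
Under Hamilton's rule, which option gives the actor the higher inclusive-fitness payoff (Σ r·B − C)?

Option 1: r to a first cousin = 0.125.
Option 1: Σ r·B − C = (4·0.125·0.448) − 0.07 = 0.154.
Option 2: r to a grandoffspring = 0.25.
Option 2: Σ r·B − C = (1·0.25·0.0315) − 0.57 = -0.562125.
Option 1 has the higher net inclusive-fitness payoff.

Option 1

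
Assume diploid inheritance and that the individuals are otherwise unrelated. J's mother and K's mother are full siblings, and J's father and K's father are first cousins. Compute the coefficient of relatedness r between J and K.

0.15625

Relatedness sums over independent paths through distinct common ancestors.
J and K are related in two ways: first cousins through their mothers (r = 1/8) and second cousins through their fathers (r = 1/32).
r = 1/8 + 1/32 = 0.15625.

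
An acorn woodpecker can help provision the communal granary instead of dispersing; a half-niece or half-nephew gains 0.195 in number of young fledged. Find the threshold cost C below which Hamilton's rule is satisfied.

0.024375

r to a half-niece or half-nephew = 1/8 (half-aunt/uncle↔niece/nephew: one path of length 3: r = (1/2)^3 = 1/8).
Hamilton's rule: n·r·B > C, so the trait is favored while C < n·r·B = 1·0.125·0.195 = 0.024375.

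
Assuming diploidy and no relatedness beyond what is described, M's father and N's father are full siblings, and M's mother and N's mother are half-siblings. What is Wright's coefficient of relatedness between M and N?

0.1875

Wright's path rule: contributions from independent ancestry routes add.
M and N are related in two ways: first cousins through their fathers (r = 1/8) and half first cousins through their mothers (r = 1/16).
r = 1/8 + 1/16 = 0.1875.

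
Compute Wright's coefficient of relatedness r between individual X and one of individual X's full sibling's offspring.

0.25

Each parent–offspring link contributes a factor of 1/2, and independent paths through distinct common ancestors add.
Full aunt/uncle↔niece/nephew: two paths of length 3 through the shared grandparent pair: r = 2·(1/2)^3 = 1/4.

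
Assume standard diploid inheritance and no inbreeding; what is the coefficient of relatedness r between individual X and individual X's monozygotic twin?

Each parent–offspring link contributes a factor of 1/2, and independent paths through distinct common ancestors add.
Monozygotic twins share every allele identical by descent: r = 1.

1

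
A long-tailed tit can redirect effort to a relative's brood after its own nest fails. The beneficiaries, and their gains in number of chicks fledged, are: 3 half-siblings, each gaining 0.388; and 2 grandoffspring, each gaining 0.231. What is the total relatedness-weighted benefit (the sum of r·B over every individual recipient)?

r to a half-sibling = 1/4 (half-sibs share one parent — one path of length 2: r = (1/2)^2 = 1/4).
r to a grandoffspring = 0.25 (two parent–offspring links: r = (1/2)^2 = 1/4).
Summing one r·B term per recipient: 3·0.25·0.388 + 2·0.25·0.231 = 0.4065.

0.4065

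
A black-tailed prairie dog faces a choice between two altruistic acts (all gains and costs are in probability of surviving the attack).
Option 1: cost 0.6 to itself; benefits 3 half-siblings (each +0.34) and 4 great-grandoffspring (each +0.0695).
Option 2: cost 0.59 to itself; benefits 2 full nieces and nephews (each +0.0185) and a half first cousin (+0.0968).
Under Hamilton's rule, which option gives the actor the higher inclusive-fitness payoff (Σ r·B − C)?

Option 1: r to a half-sibling = 0.25.
Option 1: r to a great-grandoffspring = 0.125.
Option 1: Σ r·B − C = (3·0.25·0.34 + 4·0.125·0.0695) − 0.6 = -0.31025.
Option 2: r to a full niece or nephew = 0.25.
Option 2: r to a half first cousin = 0.0625.
Option 2: Σ r·B − C = (2·0.25·0.0185 + 1·0.0625·0.0968) − 0.59 = -0.5747.
Option 1 has the higher net inclusive-fitness payoff.

Option 1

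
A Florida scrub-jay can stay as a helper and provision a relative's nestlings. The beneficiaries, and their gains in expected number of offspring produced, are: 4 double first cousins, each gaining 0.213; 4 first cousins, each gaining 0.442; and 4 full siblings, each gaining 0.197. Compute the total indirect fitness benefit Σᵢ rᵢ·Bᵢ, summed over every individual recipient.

0.828

r to a double first cousin = 0.25 (double first cousins share both grandparent pairs — four paths of length 4: r = 4·(1/2)^4 = 1/4).
r to a first cousin = 1/8 (first cousins share one grandparent pair — two paths of length 4: r = 2·(1/2)^4 = 1/8).
r to a full sibling = 1/2 (full sibs share both parents — two paths of length 2: r = 2·(1/2)^2 = 1/2).
Summing one r·B term per recipient: 4·0.25·0.213 + 4·0.125·0.442 + 4·0.5·0.197 = 0.828.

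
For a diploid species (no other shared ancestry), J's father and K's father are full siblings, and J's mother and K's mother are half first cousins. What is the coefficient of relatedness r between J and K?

Relatedness sums over independent paths through distinct common ancestors.
J and K are related in two ways: first cousins through their fathers (r = 1/8) and half second cousins through their mothers (r = 1/64).
r = 1/8 + 1/64 = 0.140625.

0.140625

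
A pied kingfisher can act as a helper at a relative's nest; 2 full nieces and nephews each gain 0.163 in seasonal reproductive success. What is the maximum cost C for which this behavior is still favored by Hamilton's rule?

0.0815

r to a full niece or nephew = 1/4 (full aunt/uncle↔niece/nephew: two paths of length 3 through the shared grandparent pair: r = 2·(1/2)^3 = 1/4).
Hamilton's rule: n·r·B > C, so the trait is favored while C < n·r·B = 2·0.25·0.163 = 0.0815.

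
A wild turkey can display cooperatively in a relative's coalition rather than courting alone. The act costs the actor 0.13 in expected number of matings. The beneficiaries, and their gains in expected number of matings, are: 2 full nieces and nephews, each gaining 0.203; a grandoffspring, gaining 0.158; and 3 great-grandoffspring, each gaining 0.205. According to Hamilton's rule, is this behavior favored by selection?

Yes

Hamilton's rule: the trait is favored when the sum of r·B over every recipient exceeds the actor's cost C.
r to a full niece or nephew = 1/4 (full aunt/uncle↔niece/nephew: two paths of length 3 through the shared grandparent pair: r = 2·(1/2)^3 = 1/4).
r to a grandoffspring = 1/4 (two parent–offspring links: r = (1/2)^2 = 1/4).
r to a great-grandoffspring = 1/8 (three parent–offspring links: r = (1/2)^3 = 1/8).
Summing one r·B term per recipient: 2·0.25·0.203 + 1·0.25·0.158 + 3·0.125·0.205 = 0.217875.
0.217875 > 0.13: the indirect benefit exceeds the cost.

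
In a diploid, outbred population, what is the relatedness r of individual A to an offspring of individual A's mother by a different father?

0.25

Each parent–offspring link contributes a factor of 1/2, and independent paths through distinct common ancestors add.
Half-sibs share one parent — one path of length 2: r = (1/2)^2 = 1/4.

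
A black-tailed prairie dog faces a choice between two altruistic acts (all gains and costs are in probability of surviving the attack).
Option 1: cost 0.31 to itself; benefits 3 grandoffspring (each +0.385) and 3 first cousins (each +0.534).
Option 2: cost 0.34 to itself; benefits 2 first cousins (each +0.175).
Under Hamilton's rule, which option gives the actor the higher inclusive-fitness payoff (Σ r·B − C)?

Option 1

Option 1: r to a grandoffspring = 0.25.
Option 1: r to a first cousin = 0.125.
Option 1: Σ r·B − C = (3·0.25·0.385 + 3·0.125·0.534) − 0.31 = 0.179.
Option 2: r to a first cousin = 0.125.
Option 2: Σ r·B − C = (2·0.125·0.175) − 0.34 = -0.29625.
Option 1 has the higher net inclusive-fitness payoff.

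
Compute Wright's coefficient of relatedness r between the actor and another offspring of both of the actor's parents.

0.5

Each parent–offspring link contributes a factor of 1/2, and independent paths through distinct common ancestors add.
Full sibs share both parents — two paths of length 2: r = 2·(1/2)^2 = 1/2.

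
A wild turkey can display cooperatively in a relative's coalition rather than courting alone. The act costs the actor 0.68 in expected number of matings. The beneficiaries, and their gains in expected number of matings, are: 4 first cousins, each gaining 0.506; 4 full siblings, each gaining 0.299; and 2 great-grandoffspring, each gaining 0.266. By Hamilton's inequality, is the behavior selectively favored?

Hamilton's rule: the trait is favored when the sum of r·B over every recipient exceeds the actor's cost C.
r to a first cousin = 0.125 (first cousins share one grandparent pair — two paths of length 4: r = 2·(1/2)^4 = 1/8).
r to a full sibling = 0.5 (full sibs share both parents — two paths of length 2: r = 2·(1/2)^2 = 1/2).
r to a great-grandoffspring = 0.125 (three parent–offspring links: r = (1/2)^3 = 1/8).
Summing one r·B term per recipient: 4·0.125·0.506 + 4·0.5·0.299 + 2·0.125·0.266 = 0.9175.
0.9175 > 0.68: the indirect benefit exceeds the cost.

Yes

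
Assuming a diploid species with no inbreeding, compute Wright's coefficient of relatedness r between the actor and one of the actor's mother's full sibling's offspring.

Each parent–offspring link contributes a factor of 1/2, and independent paths through distinct common ancestors add.
First cousins share one grandparent pair — two paths of length 4: r = 2·(1/2)^4 = 1/8.

0.125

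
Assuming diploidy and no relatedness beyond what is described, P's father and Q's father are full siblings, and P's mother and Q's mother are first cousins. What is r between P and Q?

0.15625

Independent pedigree routes through distinct common ancestors add.
P and Q are related in two ways: first cousins through their fathers (r = 1/8) and second cousins through their mothers (r = 1/32).
r = 1/8 + 1/32 = 0.15625.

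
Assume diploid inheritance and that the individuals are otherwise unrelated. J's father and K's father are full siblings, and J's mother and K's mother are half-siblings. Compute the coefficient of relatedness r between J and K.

0.1875

Wright's path rule: contributions from independent ancestry routes add.
J and K are related in two ways: first cousins through their fathers (r = 1/8) and half first cousins through their mothers (r = 1/16).
r = 1/8 + 1/16 = 3/16 = 0.1875.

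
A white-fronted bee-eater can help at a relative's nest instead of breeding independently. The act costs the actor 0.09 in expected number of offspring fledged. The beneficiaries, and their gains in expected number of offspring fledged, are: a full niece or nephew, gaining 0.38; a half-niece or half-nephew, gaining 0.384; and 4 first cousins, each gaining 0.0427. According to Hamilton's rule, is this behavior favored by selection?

Hamilton's rule: the trait is favored when the sum of r·B over every recipient exceeds the actor's cost C.
r to a full niece or nephew = 1/4 (full aunt/uncle↔niece/nephew: two paths of length 3 through the shared grandparent pair: r = 2·(1/2)^3 = 1/4).
r to a half-niece or half-nephew = 0.125 (half-aunt/uncle↔niece/nephew: one path of length 3: r = (1/2)^3 = 1/8).
r to a first cousin = 1/8 (first cousins share one grandparent pair — two paths of length 4: r = 2·(1/2)^4 = 1/8).
Summing one r·B term per recipient: 1·0.25·0.38 + 1·0.125·0.384 + 4·0.125·0.0427 = 0.16435.
0.16435 > 0.09: the indirect benefit exceeds the cost.

Yes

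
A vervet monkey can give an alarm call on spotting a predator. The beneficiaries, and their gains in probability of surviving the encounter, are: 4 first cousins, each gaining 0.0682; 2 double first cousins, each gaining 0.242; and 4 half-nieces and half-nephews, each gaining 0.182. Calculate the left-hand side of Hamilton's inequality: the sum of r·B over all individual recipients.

r to a first cousin = 1/8 (first cousins share one grandparent pair — two paths of length 4: r = 2·(1/2)^4 = 1/8).
r to a double first cousin = 1/4 (double first cousins share both grandparent pairs — four paths of length 4: r = 4·(1/2)^4 = 1/4).
r to a half-niece or half-nephew = 1/8 (half-aunt/uncle↔niece/nephew: one path of length 3: r = (1/2)^3 = 1/8).
Summing one r·B term per recipient: 4·0.125·0.0682 + 2·0.25·0.242 + 4·0.125·0.182 = 0.2461.

0.2461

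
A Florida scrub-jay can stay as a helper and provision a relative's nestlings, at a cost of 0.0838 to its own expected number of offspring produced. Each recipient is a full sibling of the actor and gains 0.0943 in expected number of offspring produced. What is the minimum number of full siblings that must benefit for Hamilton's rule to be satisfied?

2

r to a full sibling = 1/2 (full sibs share both parents — two paths of length 2: r = 2·(1/2)^2 = 1/2).
Hamilton's rule: n·r·B > C  ⇒  n > C/(r·B) = 0.0838/(0.5·0.0943) = 1.777.
The smallest integer exceeding 1.777 is 2.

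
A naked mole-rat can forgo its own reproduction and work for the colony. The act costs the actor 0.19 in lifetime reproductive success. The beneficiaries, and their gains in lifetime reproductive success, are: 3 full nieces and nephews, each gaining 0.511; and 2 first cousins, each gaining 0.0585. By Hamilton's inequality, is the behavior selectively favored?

Yes

Hamilton's rule: the trait is favored when the sum of r·B over every recipient exceeds the actor's cost C.
r to a full niece or nephew = 1/4 (full aunt/uncle↔niece/nephew: two paths of length 3 through the shared grandparent pair: r = 2·(1/2)^3 = 1/4).
r to a first cousin = 1/8 (first cousins share one grandparent pair — two paths of length 4: r = 2·(1/2)^4 = 1/8).
Summing one r·B term per recipient: 3·0.25·0.511 + 2·0.125·0.0585 = 0.397875.
0.397875 > 0.19: the indirect benefit exceeds the cost.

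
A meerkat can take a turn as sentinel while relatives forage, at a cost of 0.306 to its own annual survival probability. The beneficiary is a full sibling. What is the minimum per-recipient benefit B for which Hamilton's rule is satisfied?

r to a full sibling = 1/2 (full sibs share both parents — two paths of length 2: r = 2·(1/2)^2 = 1/2).
Hamilton's rule with n recipients of equal r: n·r·B > C, so B > C/(n·r) = 0.306/(1·0.5) = 0.612.

0.612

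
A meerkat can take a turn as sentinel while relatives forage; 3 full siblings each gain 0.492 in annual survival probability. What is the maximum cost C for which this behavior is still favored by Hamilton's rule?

r to a full sibling = 1/2 (full sibs share both parents — two paths of length 2: r = 2·(1/2)^2 = 1/2).
Hamilton's rule: n·r·B > C, so the trait is favored while C < n·r·B = 3·0.5·0.492 = 0.738.

0.738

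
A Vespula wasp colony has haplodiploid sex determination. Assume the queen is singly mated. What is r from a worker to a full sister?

Haplodiploid full sisters inherit their father's entire haploid genome identically (contributing 1/2) and on average half of their mother's contribution (1/2 · 1/2 = 1/4); r = 1/2 + 1/4 = 3/4.

0.75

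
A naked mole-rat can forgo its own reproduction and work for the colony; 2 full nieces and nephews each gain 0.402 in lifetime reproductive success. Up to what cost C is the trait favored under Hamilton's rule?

0.201

r to a full niece or nephew = 1/4 (full aunt/uncle↔niece/nephew: two paths of length 3 through the shared grandparent pair: r = 2·(1/2)^3 = 1/4).
Hamilton's rule: n·r·B > C, so the trait is favored while C < n·r·B = 2·0.25·0.402 = 0.201.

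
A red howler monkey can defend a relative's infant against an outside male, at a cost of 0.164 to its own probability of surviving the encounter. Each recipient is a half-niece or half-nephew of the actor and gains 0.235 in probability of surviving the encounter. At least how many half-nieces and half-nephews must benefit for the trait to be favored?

6

r to a half-niece or half-nephew = 0.125 (half-aunt/uncle↔niece/nephew: one path of length 3: r = (1/2)^3 = 1/8).
Hamilton's rule: n·r·B > C  ⇒  n > C/(r·B) = 0.164/(0.125·0.235) = 5.583.
The smallest integer exceeding 5.583 is 6.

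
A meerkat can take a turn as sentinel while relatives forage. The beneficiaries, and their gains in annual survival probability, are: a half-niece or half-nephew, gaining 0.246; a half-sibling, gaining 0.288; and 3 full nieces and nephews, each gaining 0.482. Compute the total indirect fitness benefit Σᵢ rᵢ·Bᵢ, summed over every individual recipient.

r to a half-niece or half-nephew = 1/8 (half-aunt/uncle↔niece/nephew: one path of length 3: r = (1/2)^3 = 1/8).
r to a half-sibling = 0.25 (half-sibs share one parent — one path of length 2: r = (1/2)^2 = 1/4).
r to a full niece or nephew = 0.25 (full aunt/uncle↔niece/nephew: two paths of length 3 through the shared grandparent pair: r = 2·(1/2)^3 = 1/4).
Summing one r·B term per recipient: 1·0.125·0.246 + 1·0.25·0.288 + 3·0.25·0.482 = 0.46425.

0.46425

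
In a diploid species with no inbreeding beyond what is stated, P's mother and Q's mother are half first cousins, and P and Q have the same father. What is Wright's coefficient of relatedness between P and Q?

Wright's path rule: contributions from independent ancestry routes add.
P and Q are related in two ways: half second cousins through their mothers (r = 1/64) and half-sibs through their shared father (r = 1/4).
r = 1/64 + 1/4 = 17/64 = 0.265625.

0.265625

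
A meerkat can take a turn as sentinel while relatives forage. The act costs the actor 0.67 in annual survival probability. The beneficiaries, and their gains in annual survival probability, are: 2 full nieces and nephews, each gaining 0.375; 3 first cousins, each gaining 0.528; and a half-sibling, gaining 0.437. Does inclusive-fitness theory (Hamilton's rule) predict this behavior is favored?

Hamilton's rule: the trait is favored when the sum of r·B over every recipient exceeds the actor's cost C.
r to a full niece or nephew = 0.25 (full aunt/uncle↔niece/nephew: two paths of length 3 through the shared grandparent pair: r = 2·(1/2)^3 = 1/4).
r to a first cousin = 0.125 (first cousins share one grandparent pair — two paths of length 4: r = 2·(1/2)^4 = 1/8).
r to a half-sibling = 0.25 (half-sibs share one parent — one path of length 2: r = (1/2)^2 = 1/4).
Summing one r·B term per recipient: 2·0.25·0.375 + 3·0.125·0.528 + 1·0.25·0.437 = 0.49475.
0.49475 < 0.67: the indirect benefit is less than the cost.

No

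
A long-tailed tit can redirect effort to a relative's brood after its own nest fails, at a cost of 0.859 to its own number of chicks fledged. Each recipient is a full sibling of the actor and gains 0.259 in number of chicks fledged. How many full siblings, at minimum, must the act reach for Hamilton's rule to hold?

7

r to a full sibling = 0.5 (full sibs share both parents — two paths of length 2: r = 2·(1/2)^2 = 1/2).
Hamilton's rule: n·r·B > C  ⇒  n > C/(r·B) = 0.859/(0.5·0.259) = 6.633.
The smallest integer exceeding 6.633 is 7.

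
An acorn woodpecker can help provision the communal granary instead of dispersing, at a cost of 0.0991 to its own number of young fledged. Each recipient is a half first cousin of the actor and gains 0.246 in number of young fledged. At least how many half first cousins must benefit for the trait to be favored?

r to a half first cousin = 0.0625 (half first cousins share one grandparent — one path of length 4: r = (1/2)^4 = 1/16).
Hamilton's rule: n·r·B > C  ⇒  n > C/(r·B) = 0.0991/(0.0625·0.246) = 6.446.
The smallest integer exceeding 6.446 is 7.

7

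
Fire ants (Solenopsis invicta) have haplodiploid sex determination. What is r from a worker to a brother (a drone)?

Her haploid brother carries none of their father's genes and a random half of their mother's genome; that half matches the maternal half of her own genome with probability 1/2: r = 1/2 · 1/2 = 1/4.

0.25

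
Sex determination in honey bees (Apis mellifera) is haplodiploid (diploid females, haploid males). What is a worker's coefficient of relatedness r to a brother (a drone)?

Her haploid brother carries none of their father's genes and a random half of their mother's genome; that half matches the maternal half of her own genome with probability 1/2: r = 1/2 · 1/2 = 1/4.

0.25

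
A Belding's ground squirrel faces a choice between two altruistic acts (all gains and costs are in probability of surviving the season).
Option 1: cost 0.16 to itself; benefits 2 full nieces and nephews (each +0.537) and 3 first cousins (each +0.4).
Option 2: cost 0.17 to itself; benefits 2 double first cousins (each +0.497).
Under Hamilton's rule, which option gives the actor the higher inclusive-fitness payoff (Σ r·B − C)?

Option 1: r to a full niece or nephew = 0.25.
Option 1: r to a first cousin = 0.125.
Option 1: Σ r·B − C = (2·0.25·0.537 + 3·0.125·0.4) − 0.16 = 0.2585.
Option 2: r to a double first cousin = 0.25.
Option 2: Σ r·B − C = (2·0.25·0.497) − 0.17 = 0.0785.
Option 1 has the higher net inclusive-fitness payoff.

Option 1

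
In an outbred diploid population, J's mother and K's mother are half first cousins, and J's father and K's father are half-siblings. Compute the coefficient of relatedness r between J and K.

Wright's path rule: contributions from independent ancestry routes add.
J and K are related in two ways: half second cousins through their mothers (r = 1/64) and half first cousins through their fathers (r = 1/16).
r = 1/64 + 1/16 = 5/64 = 0.078125.

0.078125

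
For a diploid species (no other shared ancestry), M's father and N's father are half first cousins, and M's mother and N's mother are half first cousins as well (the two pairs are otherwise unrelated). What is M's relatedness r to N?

Independent pedigree routes through distinct common ancestors add.
M and N are related in two ways: half second cousins through their fathers (r = 1/64) and half second cousins through their mothers (r = 1/64).
r = 1/64 + 1/64 = 0.03125.

0.03125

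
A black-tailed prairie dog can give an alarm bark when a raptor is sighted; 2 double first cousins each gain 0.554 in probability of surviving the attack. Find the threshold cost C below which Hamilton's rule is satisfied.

0.277

r to a double first cousin = 1/4 (double first cousins share both grandparent pairs — four paths of length 4: r = 4·(1/2)^4 = 1/4).
Hamilton's rule: n·r·B > C, so the trait is favored while C < n·r·B = 2·0.25·0.554 = 0.277.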